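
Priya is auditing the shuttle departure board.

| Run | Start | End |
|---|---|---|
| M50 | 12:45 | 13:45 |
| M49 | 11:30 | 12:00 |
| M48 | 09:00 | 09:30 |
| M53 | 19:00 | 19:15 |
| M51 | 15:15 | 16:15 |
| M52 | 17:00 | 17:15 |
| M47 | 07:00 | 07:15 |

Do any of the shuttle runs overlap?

Two intervals overlap when each starts before the other ends.
Sorted by start: M47, M48, M49, M50, M51, M52, M53.
M48 starts after M47 ends, so M47 has no further overlaps.
M49 starts after M48 ends, so M48 has no further overlaps.
M50 starts after M49 ends, so M49 has no further overlaps.
M51 starts after M50 ends, so M50 has no further overlaps.
M52 starts after M51 ends, so M51 has no further overlaps.
M53 starts after M52 ends.
Every pair is clear; the schedule has no overlaps.

No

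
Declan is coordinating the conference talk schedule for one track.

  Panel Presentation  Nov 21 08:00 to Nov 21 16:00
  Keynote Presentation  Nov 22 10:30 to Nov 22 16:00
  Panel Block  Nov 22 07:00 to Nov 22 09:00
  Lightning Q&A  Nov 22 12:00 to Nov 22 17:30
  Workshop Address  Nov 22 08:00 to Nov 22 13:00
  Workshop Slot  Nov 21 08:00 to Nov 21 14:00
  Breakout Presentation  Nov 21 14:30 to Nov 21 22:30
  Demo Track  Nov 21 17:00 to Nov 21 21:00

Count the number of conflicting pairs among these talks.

Sorted by start: Panel Presentation, Workshop Slot, Breakout Presentation, Demo Track, Panel Block, Workshop Address, Keynote Presentation, Lightning Q&A.
Workshop Slot starts before Panel Presentation ends → Panel Presentation and Workshop Slot overlap.
Breakout Presentation starts before Panel Presentation ends → Panel Presentation and Breakout Presentation overlap.
Demo Track starts after Panel Presentation ends — done with Panel Presentation.
Breakout Presentation starts after Workshop Slot ends — done with Workshop Slot.
Demo Track starts before Breakout Presentation ends → Breakout Presentation and Demo Track overlap.
Panel Block starts after Breakout Presentation ends — done with Breakout Presentation.
Panel Block starts after Demo Track ends — done with Demo Track.
Workshop Address starts before Panel Block ends → Panel Block and Workshop Address overlap.
Keynote Presentation starts after Panel Block ends — done with Panel Block.
Keynote Presentation starts before Workshop Address ends → Workshop Address and Keynote Presentation overlap.
Lightning Q&A starts before Workshop Address ends → Workshop Address and Lightning Q&A overlap.
Lightning Q&A starts before Keynote Presentation ends → Keynote Presentation and Lightning Q&A overlap.
Overlapping pairs: Breakout Presentation & Demo Track, Breakout Presentation & Panel Presentation, Keynote Presentation & Lightning Q&A, Keynote Presentation & Workshop Address, Lightning Q&A & Workshop Address, Panel Block & Workshop Address, Panel Presentation & Workshop Slot — 7 in total.

7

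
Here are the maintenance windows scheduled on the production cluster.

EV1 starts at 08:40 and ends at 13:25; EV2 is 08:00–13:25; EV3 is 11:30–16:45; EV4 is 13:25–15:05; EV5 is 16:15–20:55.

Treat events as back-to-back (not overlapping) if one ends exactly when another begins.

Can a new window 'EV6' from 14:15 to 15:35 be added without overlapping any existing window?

EV2: ends 13:25 at or before EV6 starts 14:15 → clear.
EV1: ends 13:25 at or before EV6 starts 14:15 → clear.
EV3: starts 11:30 before EV6 ends 15:35, and ends 16:45 after EV6 starts 14:15 → overlap.
EV4: starts 13:25 before EV6 ends 15:35, and ends 15:05 after EV6 starts 14:15 → overlap.
EV5: starts 16:15 at or after EV6 ends 15:35 → clear.
EV6 overlaps EV3, EV4.

No — it overlaps EV3, EV4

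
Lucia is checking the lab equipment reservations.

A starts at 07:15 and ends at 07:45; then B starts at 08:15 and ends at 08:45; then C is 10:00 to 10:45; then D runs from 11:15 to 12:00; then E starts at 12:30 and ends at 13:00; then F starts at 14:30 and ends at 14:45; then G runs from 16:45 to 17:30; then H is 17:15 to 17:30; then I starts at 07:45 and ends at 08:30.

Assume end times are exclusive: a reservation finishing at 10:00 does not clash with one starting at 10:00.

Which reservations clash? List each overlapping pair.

B & I, G & H

Sorted by start: A, I, B, C, D, E, F, G, H.
I starts exactly when A ends (back-to-back, no overlap) — done with A.
B starts before I ends → I and B overlap.
C starts after I ends — done with I.
C starts after B ends — done with B.
D starts after C ends — done with C.
E starts after D ends — done with D.
F starts after E ends — done with E.
G starts after F ends — done with F.
H starts before G ends → G and H overlap.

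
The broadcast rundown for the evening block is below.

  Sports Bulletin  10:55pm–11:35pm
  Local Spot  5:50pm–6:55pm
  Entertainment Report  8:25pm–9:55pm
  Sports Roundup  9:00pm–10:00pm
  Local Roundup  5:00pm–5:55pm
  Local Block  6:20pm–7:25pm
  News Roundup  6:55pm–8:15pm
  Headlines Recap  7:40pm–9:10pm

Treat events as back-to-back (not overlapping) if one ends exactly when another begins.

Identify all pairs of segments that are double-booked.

Entertainment Report & Headlines Recap, Entertainment Report & Sports Roundup, Headlines Recap & News Roundup, Headlines Recap & Sports Roundup, Local Block & Local Spot, Local Block & News Roundup, Local Roundup & Local Spot

Sorted by start: Local Roundup, Local Spot, Local Block, News Roundup, Headlines Recap, Entertainment Report, Sports Roundup, Sports Bulletin.
Local Spot starts before Local Roundup ends → Local Roundup and Local Spot overlap.
Local Block starts after Local Roundup ends; Local Roundup is clear from here.
Local Block starts before Local Spot ends → Local Spot and Local Block overlap.
News Roundup starts exactly when Local Spot ends (back-to-back, no overlap); Local Spot is clear from here.
News Roundup starts before Local Block ends → Local Block and News Roundup overlap.
Headlines Recap starts after Local Block ends; Local Block is clear from here.
Headlines Recap starts before News Roundup ends → News Roundup and Headlines Recap overlap.
Entertainment Report starts after News Roundup ends; News Roundup is clear from here.
Entertainment Report starts before Headlines Recap ends → Headlines Recap and Entertainment Report overlap.
Sports Roundup starts before Headlines Recap ends → Headlines Recap and Sports Roundup overlap.
Sports Bulletin starts after Headlines Recap ends.
Sports Roundup starts before Entertainment Report ends → Entertainment Report and Sports Roundup overlap.
Sports Bulletin starts after Entertainment Report ends.
Sports Bulletin starts after Sports Roundup ends.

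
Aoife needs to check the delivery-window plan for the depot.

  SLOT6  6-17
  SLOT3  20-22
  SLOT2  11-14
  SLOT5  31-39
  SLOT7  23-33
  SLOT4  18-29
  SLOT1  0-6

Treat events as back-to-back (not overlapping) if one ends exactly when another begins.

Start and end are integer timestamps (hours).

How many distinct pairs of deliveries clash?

Two intervals overlap when each starts before the other ends.
Sorted by start: SLOT1, SLOT6, SLOT2, SLOT4, SLOT3, SLOT7, SLOT5.
SLOT6 starts exactly when SLOT1 ends (back-to-back, no overlap), so nothing later overlaps SLOT1 either.
SLOT2 starts before SLOT6 ends → SLOT6 and SLOT2 overlap.
SLOT4 starts after SLOT6 ends, so nothing later overlaps SLOT6 either.
SLOT4 starts after SLOT2 ends, so nothing later overlaps SLOT2 either.
SLOT3 starts before SLOT4 ends → SLOT4 and SLOT3 overlap.
SLOT7 starts before SLOT4 ends → SLOT4 and SLOT7 overlap.
SLOT5 starts after SLOT4 ends.
SLOT7 starts after SLOT3 ends, so nothing later overlaps SLOT3 either.
SLOT5 starts before SLOT7 ends → SLOT7 and SLOT5 overlap.
Overlapping pairs: SLOT2 & SLOT6, SLOT3 & SLOT4, SLOT4 & SLOT7, SLOT5 & SLOT7 — 4 in total.

4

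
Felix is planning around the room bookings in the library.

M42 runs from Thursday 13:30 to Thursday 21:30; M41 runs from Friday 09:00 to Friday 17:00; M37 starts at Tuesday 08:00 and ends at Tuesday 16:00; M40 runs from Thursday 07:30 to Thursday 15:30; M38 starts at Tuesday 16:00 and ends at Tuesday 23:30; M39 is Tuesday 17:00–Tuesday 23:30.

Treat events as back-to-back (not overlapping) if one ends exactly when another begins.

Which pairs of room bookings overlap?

M38 & M39, M40 & M42

Two intervals overlap when each starts before the other ends.
Sorted by start: M37, M38, M39, M40, M42, M41.
M38 starts exactly when M37 ends (back-to-back, no overlap), so nothing later overlaps M37 either.
M39 starts before M38 ends → M38 and M39 overlap.
M40 starts after M38 ends, so nothing later overlaps M38 either.
M40 starts after M39 ends, so nothing later overlaps M39 either.
M42 starts before M40 ends → M40 and M42 overlap.
M41 starts after M40 ends.
M41 starts after M42 ends.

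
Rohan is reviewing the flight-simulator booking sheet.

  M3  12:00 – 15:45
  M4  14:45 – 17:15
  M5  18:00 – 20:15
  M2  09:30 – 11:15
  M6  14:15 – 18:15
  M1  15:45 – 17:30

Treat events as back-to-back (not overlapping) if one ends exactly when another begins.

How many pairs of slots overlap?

6

Sorted by start: M2, M3, M6, M4, M1, M5.
M3 starts after M2 ends, so M2 has no further overlaps.
M6 starts before M3 ends → M3 and M6 overlap.
M4 starts before M3 ends → M3 and M4 overlap.
M1 starts exactly when M3 ends (back-to-back, no overlap), so M3 has no further overlaps.
M4 starts before M6 ends → M6 and M4 overlap.
M1 starts before M6 ends → M6 and M1 overlap.
M5 starts before M6 ends → M6 and M5 overlap.
M1 starts before M4 ends → M4 and M1 overlap.
M5 starts after M4 ends.
M5 starts after M1 ends.
Overlapping pairs: M1 & M4, M1 & M6, M3 & M4, M3 & M6, M4 & M6, M5 & M6 — 6 in total.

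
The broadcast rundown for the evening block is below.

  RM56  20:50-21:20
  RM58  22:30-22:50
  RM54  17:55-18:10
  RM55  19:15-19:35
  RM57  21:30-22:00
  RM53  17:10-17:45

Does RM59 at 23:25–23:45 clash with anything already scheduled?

No — it doesn't clash with anything

RM53: ends 17:45 at or before RM59 starts 23:25 → clear.
RM54: ends 18:10 at or before RM59 starts 23:25 → clear.
RM55: ends 19:35 at or before RM59 starts 23:25 → clear.
RM56: ends 21:20 at or before RM59 starts 23:25 → clear.
RM57: ends 22:00 at or before RM59 starts 23:25 → clear.
RM58: ends 22:50 at or before RM59 starts 23:25 → clear.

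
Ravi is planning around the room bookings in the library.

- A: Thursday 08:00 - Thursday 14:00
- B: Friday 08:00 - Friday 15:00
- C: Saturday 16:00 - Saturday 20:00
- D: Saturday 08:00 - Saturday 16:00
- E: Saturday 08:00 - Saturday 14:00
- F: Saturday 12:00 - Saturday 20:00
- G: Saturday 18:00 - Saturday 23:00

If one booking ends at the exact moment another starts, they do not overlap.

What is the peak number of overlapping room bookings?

Walk through starts and ends in time order (an end at T is processed before a start at T):
Thursday 08:00 start A → 1
Thursday 14:00 end A → 0
Friday 08:00 start B → 1
Friday 15:00 end B → 0
Saturday 08:00 start D → 1
Saturday 08:00 start E → 2
Saturday 12:00 start F → 3
Saturday 14:00 end E → 2
Saturday 16:00 end D → 1
Saturday 16:00 start C → 2
Saturday 18:00 start G → 3
Saturday 20:00 end C → 2
Saturday 20:00 end F → 1
Saturday 23:00 end G → 0
Peak is 3, at Saturday 12:00 (D, E, F).

3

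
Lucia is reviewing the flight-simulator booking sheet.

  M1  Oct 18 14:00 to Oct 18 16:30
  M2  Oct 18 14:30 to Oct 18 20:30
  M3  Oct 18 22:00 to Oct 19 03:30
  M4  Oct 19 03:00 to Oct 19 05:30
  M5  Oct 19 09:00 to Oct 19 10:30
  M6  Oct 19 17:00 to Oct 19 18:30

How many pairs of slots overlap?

2

Sorted by start: M1, M2, M3, M4, M5, M6.
M2 starts before M1 ends → M1 and M2 overlap.
M3 starts after M1 ends, so M1 has no further overlaps.
M3 starts after M2 ends, so M2 has no further overlaps.
M4 starts before M3 ends → M3 and M4 overlap.
M5 starts after M3 ends, so M3 has no further overlaps.
M5 starts after M4 ends, so M4 has no further overlaps.
M6 starts after M5 ends.
Overlapping pairs: M1 & M2, M3 & M4 — 2 in total.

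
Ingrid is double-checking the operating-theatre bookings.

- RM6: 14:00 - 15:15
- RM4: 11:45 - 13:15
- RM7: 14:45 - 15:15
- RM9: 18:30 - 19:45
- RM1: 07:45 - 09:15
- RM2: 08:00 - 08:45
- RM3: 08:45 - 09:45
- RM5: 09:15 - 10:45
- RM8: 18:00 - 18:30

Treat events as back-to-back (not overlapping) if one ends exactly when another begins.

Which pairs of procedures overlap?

RM1 & RM2, RM1 & RM3, RM3 & RM5, RM6 & RM7

Sorted by start: RM1, RM2, RM3, RM5, RM4, RM6, RM7, RM8, RM9.
RM2 starts before RM1 ends → RM1 and RM2 overlap.
RM3 starts before RM1 ends → RM1 and RM3 overlap.
RM5 starts exactly when RM1 ends (back-to-back, no overlap), so nothing later overlaps RM1 either.
RM3 starts exactly when RM2 ends (back-to-back, no overlap), so nothing later overlaps RM2 either.
RM5 starts before RM3 ends → RM3 and RM5 overlap.
RM4 starts after RM3 ends, so nothing later overlaps RM3 either.
RM4 starts after RM5 ends, so nothing later overlaps RM5 either.
RM6 starts after RM4 ends, so nothing later overlaps RM4 either.
RM7 starts before RM6 ends → RM6 and RM7 overlap.
RM8 starts after RM6 ends, so nothing later overlaps RM6 either.
RM8 starts after RM7 ends, so nothing later overlaps RM7 either.
RM9 starts exactly when RM8 ends (back-to-back, no overlap).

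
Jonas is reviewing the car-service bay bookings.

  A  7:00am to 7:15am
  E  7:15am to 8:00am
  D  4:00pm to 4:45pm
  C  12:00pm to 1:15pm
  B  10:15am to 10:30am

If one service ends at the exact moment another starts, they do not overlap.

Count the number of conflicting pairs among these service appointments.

0

Sorted by start: A, E, B, C, D.
E starts exactly when A ends (back-to-back, no overlap); A is clear from here.
B starts after E ends; E is clear from here.
C starts after B ends; B is clear from here.
D starts after C ends.
No pair overlaps.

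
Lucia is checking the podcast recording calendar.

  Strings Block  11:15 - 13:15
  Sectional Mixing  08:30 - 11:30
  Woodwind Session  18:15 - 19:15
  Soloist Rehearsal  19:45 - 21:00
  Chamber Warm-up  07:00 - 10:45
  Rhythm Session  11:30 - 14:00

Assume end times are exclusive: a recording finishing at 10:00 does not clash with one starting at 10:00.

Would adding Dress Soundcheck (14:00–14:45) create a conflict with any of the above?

Chamber Warm-up: ends 10:45 at or before Dress Soundcheck starts 14:00 → clear.
Sectional Mixing: ends 11:30 at or before Dress Soundcheck starts 14:00 → clear.
Strings Block: ends 13:15 at or before Dress Soundcheck starts 14:00 → clear.
Rhythm Session: ends 14:00 at or before Dress Soundcheck starts 14:00 → clear.
Woodwind Session: starts 18:15 at or after Dress Soundcheck ends 14:45 → clear.
Soloist Rehearsal: starts 19:45 at or after Dress Soundcheck ends 14:45 → clear.

No — it doesn't clash with anything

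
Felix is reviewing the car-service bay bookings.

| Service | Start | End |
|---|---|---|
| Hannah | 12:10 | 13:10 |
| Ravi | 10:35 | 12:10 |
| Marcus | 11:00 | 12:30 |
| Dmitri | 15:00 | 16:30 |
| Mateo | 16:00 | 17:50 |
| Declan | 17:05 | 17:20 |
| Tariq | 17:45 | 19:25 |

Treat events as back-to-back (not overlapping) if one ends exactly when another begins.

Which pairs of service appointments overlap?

Declan & Mateo, Dmitri & Mateo, Hannah & Marcus, Marcus & Ravi, Mateo & Tariq

Sorted by start: Ravi, Marcus, Hannah, Dmitri, Mateo, Declan, Tariq.
Marcus starts before Ravi ends → Ravi and Marcus overlap.
Hannah starts exactly when Ravi ends (back-to-back, no overlap) — done with Ravi.
Hannah starts before Marcus ends → Marcus and Hannah overlap.
Dmitri starts after Marcus ends — done with Marcus.
Dmitri starts after Hannah ends — done with Hannah.
Mateo starts before Dmitri ends → Dmitri and Mateo overlap.
Declan starts after Dmitri ends — done with Dmitri.
Declan starts before Mateo ends → Mateo and Declan overlap.
Tariq starts before Mateo ends → Mateo and Tariq overlap.
Tariq starts after Declan ends.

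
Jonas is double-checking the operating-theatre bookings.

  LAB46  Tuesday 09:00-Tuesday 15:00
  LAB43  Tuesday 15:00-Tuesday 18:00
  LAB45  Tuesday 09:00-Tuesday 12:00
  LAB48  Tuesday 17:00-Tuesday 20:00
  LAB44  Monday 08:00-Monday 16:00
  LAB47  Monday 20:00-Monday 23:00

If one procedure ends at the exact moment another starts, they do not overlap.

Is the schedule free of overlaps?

Sorted by start: LAB44, LAB47, LAB45, LAB46, LAB43, LAB48.
LAB47 starts after LAB44 ends; LAB44 is clear from here.
LAB45 starts after LAB47 ends; LAB47 is clear from here.
LAB46 starts before LAB45 ends → LAB45 and LAB46 overlap.
That's a conflict, so the schedule is not conflict-free.

No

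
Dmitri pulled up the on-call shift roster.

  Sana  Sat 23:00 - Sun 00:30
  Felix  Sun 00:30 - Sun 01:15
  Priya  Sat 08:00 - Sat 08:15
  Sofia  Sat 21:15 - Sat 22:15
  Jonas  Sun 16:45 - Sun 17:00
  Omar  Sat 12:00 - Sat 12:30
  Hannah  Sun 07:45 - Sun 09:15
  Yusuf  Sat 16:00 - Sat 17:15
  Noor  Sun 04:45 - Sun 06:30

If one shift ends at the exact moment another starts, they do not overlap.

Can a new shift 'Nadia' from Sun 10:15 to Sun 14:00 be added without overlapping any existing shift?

Priya: ends Sat 08:15 at or before Nadia starts Sun 10:15 → clear.
Omar: ends Sat 12:30 at or before Nadia starts Sun 10:15 → clear.
Yusuf: ends Sat 17:15 at or before Nadia starts Sun 10:15 → clear.
Sofia: ends Sat 22:15 at or before Nadia starts Sun 10:15 → clear.
Sana: ends Sun 00:30 at or before Nadia starts Sun 10:15 → clear.
Felix: ends Sun 01:15 at or before Nadia starts Sun 10:15 → clear.
Noor: ends Sun 06:30 at or before Nadia starts Sun 10:15 → clear.
Hannah: ends Sun 09:15 at or before Nadia starts Sun 10:15 → clear.
Jonas: starts Sun 16:45 at or after Nadia ends Sun 14:00 → clear.

Yes — the slot is free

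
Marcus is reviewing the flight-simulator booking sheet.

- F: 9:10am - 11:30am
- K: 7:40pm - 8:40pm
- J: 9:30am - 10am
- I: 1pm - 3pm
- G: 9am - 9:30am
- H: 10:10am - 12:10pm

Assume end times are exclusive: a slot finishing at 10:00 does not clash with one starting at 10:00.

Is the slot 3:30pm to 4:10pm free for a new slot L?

G: ends 9:30am at or before L starts 3:30pm → clear.
F: ends 11:30am at or before L starts 3:30pm → clear.
J: ends 10am at or before L starts 3:30pm → clear.
H: ends 12:10pm at or before L starts 3:30pm → clear.
I: ends 3pm at or before L starts 3:30pm → clear.
K: starts 7:40pm at or after L ends 4:10pm → clear.

Yes — the slot is free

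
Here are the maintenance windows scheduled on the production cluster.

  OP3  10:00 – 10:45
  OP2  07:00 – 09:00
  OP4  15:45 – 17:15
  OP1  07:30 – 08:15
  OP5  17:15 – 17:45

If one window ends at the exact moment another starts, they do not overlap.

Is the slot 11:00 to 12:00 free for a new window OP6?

OP2: ends 09:00 at or before OP6 starts 11:00 → clear.
OP1: ends 08:15 at or before OP6 starts 11:00 → clear.
OP3: ends 10:45 at or before OP6 starts 11:00 → clear.
OP4: starts 15:45 at or after OP6 ends 12:00 → clear.
OP5: starts 17:15 at or after OP6 ends 12:00 → clear.

Yes — the slot is free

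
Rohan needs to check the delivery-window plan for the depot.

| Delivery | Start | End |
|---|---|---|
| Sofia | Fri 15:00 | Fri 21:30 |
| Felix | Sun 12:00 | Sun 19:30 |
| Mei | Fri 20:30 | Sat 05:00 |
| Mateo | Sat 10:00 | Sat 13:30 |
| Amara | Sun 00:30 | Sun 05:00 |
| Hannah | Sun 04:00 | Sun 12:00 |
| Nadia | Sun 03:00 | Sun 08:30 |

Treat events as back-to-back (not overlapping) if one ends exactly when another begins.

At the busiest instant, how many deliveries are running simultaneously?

3

Sort all start/end points and keep a running count:
Fri 15:00 start Sofia → 1
Fri 20:30 start Mei → 2
Fri 21:30 end Sofia → 1
Sat 05:00 end Mei → 0
Sat 10:00 start Mateo → 1
Sat 13:30 end Mateo → 0
Sun 00:30 start Amara → 1
Sun 03:00 start Nadia → 2
Sun 04:00 start Hannah → 3
Sun 05:00 end Amara → 2
Sun 08:30 end Nadia → 1
Sun 12:00 end Hannah → 0
Sun 12:00 start Felix → 1
Sun 19:30 end Felix → 0
Peak is 3, at Sun 04:00 (Amara, Hannah, Nadia).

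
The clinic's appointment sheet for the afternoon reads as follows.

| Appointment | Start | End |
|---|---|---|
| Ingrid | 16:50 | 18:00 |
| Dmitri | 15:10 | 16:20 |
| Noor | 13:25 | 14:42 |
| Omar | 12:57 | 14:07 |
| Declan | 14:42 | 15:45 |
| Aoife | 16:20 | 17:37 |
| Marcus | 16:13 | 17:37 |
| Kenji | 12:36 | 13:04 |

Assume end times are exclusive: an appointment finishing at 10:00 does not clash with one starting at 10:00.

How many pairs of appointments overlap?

Sorted by start: Kenji, Omar, Noor, Declan, Dmitri, Marcus, Aoife, Ingrid.
Omar starts before Kenji ends → Kenji and Omar overlap.
Noor starts after Kenji ends; Kenji is clear from here.
Noor starts before Omar ends → Omar and Noor overlap.
Declan starts after Omar ends; Omar is clear from here.
Declan starts exactly when Noor ends (back-to-back, no overlap); Noor is clear from here.
Dmitri starts before Declan ends → Declan and Dmitri overlap.
Marcus starts after Declan ends; Declan is clear from here.
Marcus starts before Dmitri ends → Dmitri and Marcus overlap.
Aoife starts exactly when Dmitri ends (back-to-back, no overlap); Dmitri is clear from here.
Aoife starts before Marcus ends → Marcus and Aoife overlap.
Ingrid starts before Marcus ends → Marcus and Ingrid overlap.
Ingrid starts before Aoife ends → Aoife and Ingrid overlap.
Overlapping pairs: Aoife & Ingrid, Aoife & Marcus, Declan & Dmitri, Dmitri & Marcus, Ingrid & Marcus, Kenji & Omar, Noor & Omar — 7 in total.

7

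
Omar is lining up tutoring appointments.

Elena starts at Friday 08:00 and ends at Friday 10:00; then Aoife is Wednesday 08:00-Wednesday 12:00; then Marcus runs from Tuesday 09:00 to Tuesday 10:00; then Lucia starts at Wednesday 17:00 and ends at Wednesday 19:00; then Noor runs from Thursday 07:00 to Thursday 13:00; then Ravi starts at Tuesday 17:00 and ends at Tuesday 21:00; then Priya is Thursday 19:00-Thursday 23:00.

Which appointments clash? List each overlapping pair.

no overlapping pairs

Two intervals overlap when each starts before the other ends.
Sorted by start: Marcus, Ravi, Aoife, Lucia, Noor, Priya, Elena.
Ravi starts after Marcus ends, so nothing later overlaps Marcus either.
Aoife starts after Ravi ends, so nothing later overlaps Ravi either.
Lucia starts after Aoife ends, so nothing later overlaps Aoife either.
Noor starts after Lucia ends, so nothing later overlaps Lucia either.
Priya starts after Noor ends, so nothing later overlaps Noor either.
Elena starts after Priya ends.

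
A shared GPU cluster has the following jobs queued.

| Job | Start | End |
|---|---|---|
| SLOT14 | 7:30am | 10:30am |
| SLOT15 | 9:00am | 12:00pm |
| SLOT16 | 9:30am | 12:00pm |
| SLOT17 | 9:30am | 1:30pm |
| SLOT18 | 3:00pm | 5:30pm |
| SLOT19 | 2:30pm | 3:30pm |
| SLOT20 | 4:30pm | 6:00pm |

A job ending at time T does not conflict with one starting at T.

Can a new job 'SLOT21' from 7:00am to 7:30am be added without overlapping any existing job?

SLOT14: starts 7:30am at or after SLOT21 ends 7:30am → clear.
SLOT15: starts 9:00am at or after SLOT21 ends 7:30am → clear.
SLOT16: starts 9:30am at or after SLOT21 ends 7:30am → clear.
SLOT17: starts 9:30am at or after SLOT21 ends 7:30am → clear.
SLOT19: starts 2:30pm at or after SLOT21 ends 7:30am → clear.
SLOT18: starts 3:00pm at or after SLOT21 ends 7:30am → clear.
SLOT20: starts 4:30pm at or after SLOT21 ends 7:30am → clear.

Yes — the slot is free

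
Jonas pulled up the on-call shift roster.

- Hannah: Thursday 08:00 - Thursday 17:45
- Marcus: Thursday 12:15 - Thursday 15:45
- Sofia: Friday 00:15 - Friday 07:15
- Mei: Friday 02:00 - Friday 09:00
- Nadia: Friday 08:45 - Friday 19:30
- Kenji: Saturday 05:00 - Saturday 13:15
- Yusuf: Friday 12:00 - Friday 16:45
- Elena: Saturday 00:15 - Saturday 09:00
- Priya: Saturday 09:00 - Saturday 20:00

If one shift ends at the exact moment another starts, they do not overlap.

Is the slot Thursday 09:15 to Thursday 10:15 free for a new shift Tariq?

Hannah: starts Thursday 08:00 before Tariq ends Thursday 10:15, and ends Thursday 17:45 after Tariq starts Thursday 09:15 → overlap.
Marcus: starts Thursday 12:15 at or after Tariq ends Thursday 10:15 → clear.
Sofia: starts Friday 00:15 at or after Tariq ends Thursday 10:15 → clear.
Mei: starts Friday 02:00 at or after Tariq ends Thursday 10:15 → clear.
Nadia: starts Friday 08:45 at or after Tariq ends Thursday 10:15 → clear.
Yusuf: starts Friday 12:00 at or after Tariq ends Thursday 10:15 → clear.
Elena: starts Saturday 00:15 at or after Tariq ends Thursday 10:15 → clear.
Kenji: starts Saturday 05:00 at or after Tariq ends Thursday 10:15 → clear.
Priya: starts Saturday 09:00 at or after Tariq ends Thursday 10:15 → clear.
Tariq overlaps Hannah.

No — it overlaps Hannah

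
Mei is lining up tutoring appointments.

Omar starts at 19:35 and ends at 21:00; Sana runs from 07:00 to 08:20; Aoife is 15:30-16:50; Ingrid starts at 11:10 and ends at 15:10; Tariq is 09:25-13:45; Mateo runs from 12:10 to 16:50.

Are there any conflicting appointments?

Check each pair: they overlap iff neither finishes before the other starts.
Sorted by start: Sana, Tariq, Ingrid, Mateo, Aoife, Omar.
Tariq starts after Sana ends, so nothing later overlaps Sana either.
Ingrid starts before Tariq ends → Tariq and Ingrid overlap.
That's a conflict, so the schedule is not conflict-free.

Yes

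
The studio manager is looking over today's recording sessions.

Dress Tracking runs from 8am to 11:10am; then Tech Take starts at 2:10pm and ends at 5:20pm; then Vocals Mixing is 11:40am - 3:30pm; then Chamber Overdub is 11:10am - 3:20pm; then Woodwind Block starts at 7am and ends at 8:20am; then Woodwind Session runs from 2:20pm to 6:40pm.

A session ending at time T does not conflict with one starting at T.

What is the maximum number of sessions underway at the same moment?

4

Sort all start/end points and keep a running count:
7am start Woodwind Block → 1
8am start Dress Tracking → 2
8:20am end Woodwind Block → 1
11:10am end Dress Tracking → 0
11:10am start Chamber Overdub → 1
11:40am start Vocals Mixing → 2
2:10pm start Tech Take → 3
2:20pm start Woodwind Session → 4
3:20pm end Chamber Overdub → 3
3:30pm end Vocals Mixing → 2
5:20pm end Tech Take → 1
6:40pm end Woodwind Session → 0
Peak is 4, at 2:20pm (Chamber Overdub, Tech Take, Vocals Mixing, Woodwind Session).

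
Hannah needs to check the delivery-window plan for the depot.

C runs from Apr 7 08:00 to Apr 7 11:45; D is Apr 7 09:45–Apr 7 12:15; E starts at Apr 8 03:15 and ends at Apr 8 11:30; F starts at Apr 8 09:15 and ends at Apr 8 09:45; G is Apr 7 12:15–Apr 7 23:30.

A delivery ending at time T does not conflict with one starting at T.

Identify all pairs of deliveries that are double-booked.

Sorted by start: C, D, G, E, F.
D starts before C ends → C and D overlap.
G starts after C ends; C is clear from here.
G starts exactly when D ends (back-to-back, no overlap); D is clear from here.
E starts after G ends; G is clear from here.
F starts before E ends → E and F overlap.

C & D, E & F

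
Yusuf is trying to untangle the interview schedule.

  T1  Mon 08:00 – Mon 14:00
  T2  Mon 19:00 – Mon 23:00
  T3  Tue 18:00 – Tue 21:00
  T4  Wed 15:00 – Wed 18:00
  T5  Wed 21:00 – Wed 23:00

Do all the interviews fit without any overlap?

Two intervals overlap when each starts before the other ends.
Sorted by start: T1, T2, T3, T4, T5.
T2 starts after T1 ends, so T1 has no further overlaps.
T3 starts after T2 ends, so T2 has no further overlaps.
T4 starts after T3 ends, so T3 has no further overlaps.
T5 starts after T4 ends.
Every pair is clear; the schedule has no overlaps.

Yes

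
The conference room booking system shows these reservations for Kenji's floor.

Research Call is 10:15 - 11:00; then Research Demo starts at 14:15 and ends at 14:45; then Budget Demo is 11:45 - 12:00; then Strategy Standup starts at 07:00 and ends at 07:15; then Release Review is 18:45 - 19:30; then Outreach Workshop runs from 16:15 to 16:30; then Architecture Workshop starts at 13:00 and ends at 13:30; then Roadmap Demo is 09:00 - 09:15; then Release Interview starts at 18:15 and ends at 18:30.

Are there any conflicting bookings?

Sorted by start: Strategy Standup, Roadmap Demo, Research Call, Budget Demo, Architecture Workshop, Research Demo, Outreach Workshop, Release Interview, Release Review.
Roadmap Demo starts after Strategy Standup ends, so nothing later overlaps Strategy Standup either.
Research Call starts after Roadmap Demo ends, so nothing later overlaps Roadmap Demo either.
Budget Demo starts after Research Call ends, so nothing later overlaps Research Call either.
Architecture Workshop starts after Budget Demo ends, so nothing later overlaps Budget Demo either.
Research Demo starts after Architecture Workshop ends, so nothing later overlaps Architecture Workshop either.
Outreach Workshop starts after Research Demo ends, so nothing later overlaps Research Demo either.
Release Interview starts after Outreach Workshop ends, so nothing later overlaps Outreach Workshop either.
Release Review starts after Release Interview ends.
Every pair is clear; the schedule has no overlaps.

No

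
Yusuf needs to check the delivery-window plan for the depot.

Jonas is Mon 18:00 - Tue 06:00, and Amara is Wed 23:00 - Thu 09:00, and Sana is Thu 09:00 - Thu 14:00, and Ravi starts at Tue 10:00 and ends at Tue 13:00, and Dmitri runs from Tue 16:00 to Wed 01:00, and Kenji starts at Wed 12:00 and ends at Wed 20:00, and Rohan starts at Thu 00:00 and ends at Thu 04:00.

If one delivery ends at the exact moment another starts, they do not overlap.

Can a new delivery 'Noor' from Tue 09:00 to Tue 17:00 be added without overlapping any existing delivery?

Jonas: ends Tue 06:00 at or before Noor starts Tue 09:00 → clear.
Ravi: starts Tue 10:00 before Noor ends Tue 17:00, and ends Tue 13:00 after Noor starts Tue 09:00 → overlap.
Dmitri: starts Tue 16:00 before Noor ends Tue 17:00, and ends Wed 01:00 after Noor starts Tue 09:00 → overlap.
Kenji: starts Wed 12:00 at or after Noor ends Tue 17:00 → clear.
Amara: starts Wed 23:00 at or after Noor ends Tue 17:00 → clear.
Rohan: starts Thu 00:00 at or after Noor ends Tue 17:00 → clear.
Sana: starts Thu 09:00 at or after Noor ends Tue 17:00 → clear.
Noor overlaps Ravi, Dmitri.

No — it overlaps Dmitri, Ravi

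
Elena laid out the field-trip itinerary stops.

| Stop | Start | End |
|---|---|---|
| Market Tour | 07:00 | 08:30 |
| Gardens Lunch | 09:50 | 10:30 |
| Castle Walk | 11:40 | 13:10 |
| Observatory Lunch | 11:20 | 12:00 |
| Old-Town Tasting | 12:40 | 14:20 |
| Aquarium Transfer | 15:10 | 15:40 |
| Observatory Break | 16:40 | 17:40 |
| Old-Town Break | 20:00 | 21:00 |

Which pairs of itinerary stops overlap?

Sorted by start: Market Tour, Gardens Lunch, Observatory Lunch, Castle Walk, Old-Town Tasting, Aquarium Transfer, Observatory Break, Old-Town Break.
Gardens Lunch starts after Market Tour ends; Market Tour is clear from here.
Observatory Lunch starts after Gardens Lunch ends; Gardens Lunch is clear from here.
Castle Walk starts before Observatory Lunch ends → Observatory Lunch and Castle Walk overlap.
Old-Town Tasting starts after Observatory Lunch ends; Observatory Lunch is clear from here.
Old-Town Tasting starts before Castle Walk ends → Castle Walk and Old-Town Tasting overlap.
Aquarium Transfer starts after Castle Walk ends; Castle Walk is clear from here.
Aquarium Transfer starts after Old-Town Tasting ends; Old-Town Tasting is clear from here.
Observatory Break starts after Aquarium Transfer ends; Aquarium Transfer is clear from here.
Old-Town Break starts after Observatory Break ends.

Castle Walk & Observatory Lunch, Castle Walk & Old-Town Tasting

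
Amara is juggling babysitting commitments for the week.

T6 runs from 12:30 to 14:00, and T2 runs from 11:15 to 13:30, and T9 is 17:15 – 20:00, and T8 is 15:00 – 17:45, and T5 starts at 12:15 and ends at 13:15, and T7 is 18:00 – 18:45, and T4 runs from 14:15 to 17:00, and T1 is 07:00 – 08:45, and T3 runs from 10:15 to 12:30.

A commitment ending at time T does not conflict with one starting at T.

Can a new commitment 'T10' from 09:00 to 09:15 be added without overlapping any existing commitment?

T1: ends 08:45 at or before T10 starts 09:00 → clear.
T3: starts 10:15 at or after T10 ends 09:15 → clear.
T2: starts 11:15 at or after T10 ends 09:15 → clear.
T5: starts 12:15 at or after T10 ends 09:15 → clear.
T6: starts 12:30 at or after T10 ends 09:15 → clear.
T4: starts 14:15 at or after T10 ends 09:15 → clear.
T8: starts 15:00 at or after T10 ends 09:15 → clear.
T9: starts 17:15 at or after T10 ends 09:15 → clear.
T7: starts 18:00 at or after T10 ends 09:15 → clear.

Yes — the slot is free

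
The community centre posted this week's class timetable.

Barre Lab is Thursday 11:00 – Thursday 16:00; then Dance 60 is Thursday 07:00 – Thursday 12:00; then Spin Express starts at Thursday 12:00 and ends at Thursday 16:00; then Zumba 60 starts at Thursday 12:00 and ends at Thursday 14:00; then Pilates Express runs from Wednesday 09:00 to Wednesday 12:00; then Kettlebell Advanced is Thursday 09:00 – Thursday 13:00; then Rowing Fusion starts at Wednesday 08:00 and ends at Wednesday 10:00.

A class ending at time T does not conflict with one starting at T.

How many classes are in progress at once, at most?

4

Sort all start/end points and keep a running count:
Wednesday 08:00 start Rowing Fusion → 1
Wednesday 09:00 start Pilates Express → 2
Wednesday 10:00 end Rowing Fusion → 1
Wednesday 12:00 end Pilates Express → 0
Thursday 07:00 start Dance 60 → 1
Thursday 09:00 start Kettlebell Advanced → 2
Thursday 11:00 start Barre Lab → 3
Thursday 12:00 end Dance 60 → 2
Thursday 12:00 start Spin Express → 3
Thursday 12:00 start Zumba 60 → 4
Thursday 13:00 end Kettlebell Advanced → 3
Thursday 14:00 end Zumba 60 → 2
Thursday 16:00 end Barre Lab → 1
Thursday 16:00 end Spin Express → 0
Peak is 4, at Thursday 12:00 (Barre Lab, Kettlebell Advanced, Spin Express, Zumba 60).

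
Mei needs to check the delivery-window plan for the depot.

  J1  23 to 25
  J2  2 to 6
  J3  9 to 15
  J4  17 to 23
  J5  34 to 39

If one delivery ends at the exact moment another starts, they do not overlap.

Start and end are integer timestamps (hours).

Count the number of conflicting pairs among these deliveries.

Sorted by start: J2, J3, J4, J1, J5.
J3 starts after J2 ends — done with J2.
J4 starts after J3 ends — done with J3.
J1 starts exactly when J4 ends (back-to-back, no overlap) — done with J4.
J5 starts after J1 ends.
No pair overlaps.

0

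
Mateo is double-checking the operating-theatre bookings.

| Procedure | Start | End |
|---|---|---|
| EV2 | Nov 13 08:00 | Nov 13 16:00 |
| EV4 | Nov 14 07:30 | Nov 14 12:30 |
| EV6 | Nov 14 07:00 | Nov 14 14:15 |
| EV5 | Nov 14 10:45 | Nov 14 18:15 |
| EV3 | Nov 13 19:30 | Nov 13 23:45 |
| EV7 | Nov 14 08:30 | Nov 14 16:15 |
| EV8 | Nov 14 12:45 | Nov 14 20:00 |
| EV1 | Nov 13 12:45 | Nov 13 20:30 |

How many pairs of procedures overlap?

11

Sorted by start: EV2, EV1, EV3, EV6, EV4, EV7, EV5, EV8.
EV1 starts before EV2 ends → EV2 and EV1 overlap.
EV3 starts after EV2 ends — done with EV2.
EV3 starts before EV1 ends → EV1 and EV3 overlap.
EV6 starts after EV1 ends — done with EV1.
EV6 starts after EV3 ends — done with EV3.
EV4 starts before EV6 ends → EV6 and EV4 overlap.
EV7 starts before EV6 ends → EV6 and EV7 overlap.
EV5 starts before EV6 ends → EV6 and EV5 overlap.
EV8 starts before EV6 ends → EV6 and EV8 overlap.
EV7 starts before EV4 ends → EV4 and EV7 overlap.
EV5 starts before EV4 ends → EV4 and EV5 overlap.
EV8 starts after EV4 ends.
EV5 starts before EV7 ends → EV7 and EV5 overlap.
EV8 starts before EV7 ends → EV7 and EV8 overlap.
EV8 starts before EV5 ends → EV5 and EV8 overlap.
Overlapping pairs: EV1 & EV2, EV1 & EV3, EV4 & EV5, EV4 & EV6, EV4 & EV7, EV5 & EV6, EV5 & EV7, EV5 & EV8, EV6 & EV7, EV6 & EV8, EV7 & EV8 — 11 in total.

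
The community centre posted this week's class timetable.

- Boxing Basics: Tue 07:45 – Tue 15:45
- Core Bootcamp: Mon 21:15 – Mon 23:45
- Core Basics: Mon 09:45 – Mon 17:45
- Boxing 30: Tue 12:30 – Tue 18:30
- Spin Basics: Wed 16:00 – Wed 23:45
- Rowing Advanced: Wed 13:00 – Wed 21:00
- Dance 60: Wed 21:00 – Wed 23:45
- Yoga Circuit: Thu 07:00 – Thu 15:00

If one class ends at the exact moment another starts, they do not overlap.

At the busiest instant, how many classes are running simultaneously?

Sort all start/end points and keep a running count:
Mon 09:45 start Core Basics → 1
Mon 17:45 end Core Basics → 0
Mon 21:15 start Core Bootcamp → 1
Mon 23:45 end Core Bootcamp → 0
Tue 07:45 start Boxing Basics → 1
Tue 12:30 start Boxing 30 → 2
Tue 15:45 end Boxing Basics → 1
Tue 18:30 end Boxing 30 → 0
Wed 13:00 start Rowing Advanced → 1
Wed 16:00 start Spin Basics → 2
Wed 21:00 end Rowing Advanced → 1
Wed 21:00 start Dance 60 → 2
Wed 23:45 end Dance 60 → 1
Wed 23:45 end Spin Basics → 0
Thu 07:00 start Yoga Circuit → 1
Thu 15:00 end Yoga Circuit → 0
Peak is 2, at Tue 12:30 (Boxing 30, Boxing Basics).

2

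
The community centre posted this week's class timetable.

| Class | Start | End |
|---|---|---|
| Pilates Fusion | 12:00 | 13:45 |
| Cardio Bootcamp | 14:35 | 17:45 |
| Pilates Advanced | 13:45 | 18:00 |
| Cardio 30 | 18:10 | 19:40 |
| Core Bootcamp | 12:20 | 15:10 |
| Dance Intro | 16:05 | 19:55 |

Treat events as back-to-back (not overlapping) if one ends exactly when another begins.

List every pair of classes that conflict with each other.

Cardio 30 & Dance Intro, Cardio Bootcamp & Core Bootcamp, Cardio Bootcamp & Dance Intro, Cardio Bootcamp & Pilates Advanced, Core Bootcamp & Pilates Advanced, Core Bootcamp & Pilates Fusion, Dance Intro & Pilates Advanced

Check each pair: they overlap iff neither finishes before the other starts.
Sorted by start: Pilates Fusion, Core Bootcamp, Pilates Advanced, Cardio Bootcamp, Dance Intro, Cardio 30.
Core Bootcamp starts before Pilates Fusion ends → Pilates Fusion and Core Bootcamp overlap.
Pilates Advanced starts exactly when Pilates Fusion ends (back-to-back, no overlap), so nothing later overlaps Pilates Fusion either.
Pilates Advanced starts before Core Bootcamp ends → Core Bootcamp and Pilates Advanced overlap.
Cardio Bootcamp starts before Core Bootcamp ends → Core Bootcamp and Cardio Bootcamp overlap.
Dance Intro starts after Core Bootcamp ends, so nothing later overlaps Core Bootcamp either.
Cardio Bootcamp starts before Pilates Advanced ends → Pilates Advanced and Cardio Bootcamp overlap.
Dance Intro starts before Pilates Advanced ends → Pilates Advanced and Dance Intro overlap.
Cardio 30 starts after Pilates Advanced ends.
Dance Intro starts before Cardio Bootcamp ends → Cardio Bootcamp and Dance Intro overlap.
Cardio 30 starts after Cardio Bootcamp ends.
Cardio 30 starts before Dance Intro ends → Dance Intro and Cardio 30 overlap.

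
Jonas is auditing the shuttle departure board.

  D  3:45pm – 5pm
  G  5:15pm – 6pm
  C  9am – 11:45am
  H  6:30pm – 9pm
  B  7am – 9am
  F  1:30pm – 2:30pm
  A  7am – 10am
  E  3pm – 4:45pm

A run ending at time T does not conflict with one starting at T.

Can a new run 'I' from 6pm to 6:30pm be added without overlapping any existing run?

A: ends 10am at or before I starts 6pm → clear.
B: ends 9am at or before I starts 6pm → clear.
C: ends 11:45am at or before I starts 6pm → clear.
F: ends 2:30pm at or before I starts 6pm → clear.
E: ends 4:45pm at or before I starts 6pm → clear.
D: ends 5pm at or before I starts 6pm → clear.
G: ends 6pm at or before I starts 6pm → clear.
H: starts 6:30pm at or after I ends 6:30pm → clear.

Yes — the slot is free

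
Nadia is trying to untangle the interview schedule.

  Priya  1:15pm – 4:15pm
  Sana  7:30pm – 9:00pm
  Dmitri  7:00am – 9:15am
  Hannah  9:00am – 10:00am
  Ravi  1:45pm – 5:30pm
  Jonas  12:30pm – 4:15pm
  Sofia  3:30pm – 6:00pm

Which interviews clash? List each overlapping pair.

Dmitri & Hannah, Jonas & Priya, Jonas & Ravi, Jonas & Sofia, Priya & Ravi, Priya & Sofia, Ravi & Sofia

Sorted by start: Dmitri, Hannah, Jonas, Priya, Ravi, Sofia, Sana.
Hannah starts before Dmitri ends → Dmitri and Hannah overlap.
Jonas starts after Dmitri ends, so Dmitri has no further overlaps.
Jonas starts after Hannah ends, so Hannah has no further overlaps.
Priya starts before Jonas ends → Jonas and Priya overlap.
Ravi starts before Jonas ends → Jonas and Ravi overlap.
Sofia starts before Jonas ends → Jonas and Sofia overlap.
Sana starts after Jonas ends.
Ravi starts before Priya ends → Priya and Ravi overlap.
Sofia starts before Priya ends → Priya and Sofia overlap.
Sana starts after Priya ends.
Sofia starts before Ravi ends → Ravi and Sofia overlap.
Sana starts after Ravi ends.
Sana starts after Sofia ends.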